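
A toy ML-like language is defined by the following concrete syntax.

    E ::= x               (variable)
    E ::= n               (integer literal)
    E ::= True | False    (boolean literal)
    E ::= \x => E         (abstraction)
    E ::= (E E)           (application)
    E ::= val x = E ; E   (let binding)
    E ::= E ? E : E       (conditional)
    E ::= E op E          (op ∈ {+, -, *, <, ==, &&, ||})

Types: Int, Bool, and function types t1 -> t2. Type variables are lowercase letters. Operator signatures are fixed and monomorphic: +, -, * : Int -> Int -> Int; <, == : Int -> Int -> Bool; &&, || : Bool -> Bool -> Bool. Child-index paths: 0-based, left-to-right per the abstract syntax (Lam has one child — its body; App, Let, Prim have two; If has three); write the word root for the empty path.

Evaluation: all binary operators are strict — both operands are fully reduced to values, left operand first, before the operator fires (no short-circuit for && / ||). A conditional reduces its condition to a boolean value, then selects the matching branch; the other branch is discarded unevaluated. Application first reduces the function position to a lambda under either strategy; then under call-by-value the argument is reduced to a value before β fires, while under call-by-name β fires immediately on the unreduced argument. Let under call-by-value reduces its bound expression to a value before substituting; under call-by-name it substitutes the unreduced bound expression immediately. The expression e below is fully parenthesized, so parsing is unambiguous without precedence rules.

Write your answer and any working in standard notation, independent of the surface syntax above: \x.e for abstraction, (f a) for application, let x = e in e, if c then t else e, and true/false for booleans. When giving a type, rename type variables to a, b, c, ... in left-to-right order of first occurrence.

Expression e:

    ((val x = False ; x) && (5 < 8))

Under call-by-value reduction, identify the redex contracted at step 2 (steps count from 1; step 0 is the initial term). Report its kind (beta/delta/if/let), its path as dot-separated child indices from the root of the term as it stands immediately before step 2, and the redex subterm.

Answer: delta at 1 : (5 < 8)

Derivation:
step 0: ((let x = false in x) && (5 < 8))
step 1: [let@0] (false && (5 < 8))
step 2: [delta@1] (false && true)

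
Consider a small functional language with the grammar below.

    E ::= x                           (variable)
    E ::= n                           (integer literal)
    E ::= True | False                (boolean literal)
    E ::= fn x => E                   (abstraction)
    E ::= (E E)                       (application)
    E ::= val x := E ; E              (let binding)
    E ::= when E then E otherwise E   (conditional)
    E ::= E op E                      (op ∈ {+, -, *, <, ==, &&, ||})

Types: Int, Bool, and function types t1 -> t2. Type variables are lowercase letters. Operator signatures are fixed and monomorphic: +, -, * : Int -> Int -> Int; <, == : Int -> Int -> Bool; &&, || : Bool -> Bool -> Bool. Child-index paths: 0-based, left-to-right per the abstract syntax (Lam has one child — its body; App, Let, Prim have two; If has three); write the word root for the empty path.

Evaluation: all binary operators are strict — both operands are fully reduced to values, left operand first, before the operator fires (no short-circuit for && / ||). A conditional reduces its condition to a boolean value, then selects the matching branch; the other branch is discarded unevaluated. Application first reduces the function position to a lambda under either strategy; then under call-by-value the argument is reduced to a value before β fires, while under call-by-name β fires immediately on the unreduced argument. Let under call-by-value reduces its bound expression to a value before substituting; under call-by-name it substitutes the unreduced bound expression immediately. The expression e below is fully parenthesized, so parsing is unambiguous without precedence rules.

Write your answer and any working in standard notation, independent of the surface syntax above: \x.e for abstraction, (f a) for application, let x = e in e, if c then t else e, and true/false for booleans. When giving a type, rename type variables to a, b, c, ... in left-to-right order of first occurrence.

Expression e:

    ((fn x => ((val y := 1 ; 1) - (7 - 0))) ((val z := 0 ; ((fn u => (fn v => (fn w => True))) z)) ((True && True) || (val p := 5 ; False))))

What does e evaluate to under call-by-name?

Answer: -6

Trace:
step 0: ((\x.((let y = 1 in 1) - (7 - 0))) ((let z = 0 in ((\u.(\v.(\w.true))) z)) ((true && true) || (let p = 5 in false))))
step 1: [beta@root] ((let y = 1 in 1) - (7 - 0))
step 2: [let@0] (1 - (7 - 0))
step 3: [delta@1] (1 - 7)
step 4: [delta@root] -6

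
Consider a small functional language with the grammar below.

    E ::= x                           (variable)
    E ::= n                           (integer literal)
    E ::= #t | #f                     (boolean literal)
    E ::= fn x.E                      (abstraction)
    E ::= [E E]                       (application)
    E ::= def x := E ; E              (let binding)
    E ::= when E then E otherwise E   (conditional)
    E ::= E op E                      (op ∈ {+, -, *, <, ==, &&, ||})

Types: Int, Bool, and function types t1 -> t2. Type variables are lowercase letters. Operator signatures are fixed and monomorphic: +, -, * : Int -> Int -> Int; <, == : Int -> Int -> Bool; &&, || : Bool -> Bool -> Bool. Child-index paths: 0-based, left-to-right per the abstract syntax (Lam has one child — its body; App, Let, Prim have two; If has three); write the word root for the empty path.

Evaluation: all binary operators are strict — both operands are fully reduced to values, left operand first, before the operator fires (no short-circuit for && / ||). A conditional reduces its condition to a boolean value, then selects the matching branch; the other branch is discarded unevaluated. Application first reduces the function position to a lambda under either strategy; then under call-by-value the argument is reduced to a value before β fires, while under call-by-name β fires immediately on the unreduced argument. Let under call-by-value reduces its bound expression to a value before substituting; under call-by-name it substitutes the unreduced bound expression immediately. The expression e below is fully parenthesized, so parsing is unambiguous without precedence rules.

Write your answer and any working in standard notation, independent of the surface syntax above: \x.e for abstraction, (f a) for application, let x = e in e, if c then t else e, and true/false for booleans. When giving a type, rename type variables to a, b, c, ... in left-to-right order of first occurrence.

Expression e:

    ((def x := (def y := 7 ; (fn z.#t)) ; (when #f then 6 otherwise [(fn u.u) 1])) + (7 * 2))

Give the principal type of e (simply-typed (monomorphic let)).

Answer: Int

Trace:
let y : Int
\z._ : a -> Bool
let x : a -> Bool
  unify Bool ~ Bool
u : b
\u._ : b -> b
  unify b -> b ~ Int -> c
  unify b ~ Int
  unify Int ~ c
_ _ : Int
  unify Int ~ Int
  unify Int ~ Int
  unify Int ~ Int
  unify Int ~ Int
  unify Int ~ Int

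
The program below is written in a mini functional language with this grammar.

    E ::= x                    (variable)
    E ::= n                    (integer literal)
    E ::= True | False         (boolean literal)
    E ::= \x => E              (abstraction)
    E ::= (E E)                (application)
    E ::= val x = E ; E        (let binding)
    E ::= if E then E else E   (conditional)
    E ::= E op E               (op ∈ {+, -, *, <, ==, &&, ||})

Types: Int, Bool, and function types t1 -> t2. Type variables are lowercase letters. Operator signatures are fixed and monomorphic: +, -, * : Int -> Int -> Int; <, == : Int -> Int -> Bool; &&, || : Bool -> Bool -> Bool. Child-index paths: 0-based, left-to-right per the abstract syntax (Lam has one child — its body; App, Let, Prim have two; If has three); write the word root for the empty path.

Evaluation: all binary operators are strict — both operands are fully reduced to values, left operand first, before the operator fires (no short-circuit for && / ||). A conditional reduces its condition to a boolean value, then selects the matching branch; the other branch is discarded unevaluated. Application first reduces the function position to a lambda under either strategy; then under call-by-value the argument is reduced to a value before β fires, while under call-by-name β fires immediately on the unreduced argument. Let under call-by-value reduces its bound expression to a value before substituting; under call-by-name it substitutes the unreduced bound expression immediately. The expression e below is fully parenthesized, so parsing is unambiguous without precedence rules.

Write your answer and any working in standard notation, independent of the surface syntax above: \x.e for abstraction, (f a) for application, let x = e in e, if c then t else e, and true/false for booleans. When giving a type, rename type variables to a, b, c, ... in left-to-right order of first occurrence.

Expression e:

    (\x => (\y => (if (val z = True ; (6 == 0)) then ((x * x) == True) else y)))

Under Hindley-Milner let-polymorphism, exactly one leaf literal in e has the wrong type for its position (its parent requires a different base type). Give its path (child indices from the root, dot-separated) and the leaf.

Derivation:
let z : Bool
  unify Int ~ Int
  unify Int ~ Int
  unify Bool ~ Bool
x : a
  unify a ~ Int
x : Int
  unify Int ~ Int
  unify Int ~ Int
  unify Bool ~ Int
  FAIL: mismatch Bool ~ Int

Answer: 0.0.1.1 : true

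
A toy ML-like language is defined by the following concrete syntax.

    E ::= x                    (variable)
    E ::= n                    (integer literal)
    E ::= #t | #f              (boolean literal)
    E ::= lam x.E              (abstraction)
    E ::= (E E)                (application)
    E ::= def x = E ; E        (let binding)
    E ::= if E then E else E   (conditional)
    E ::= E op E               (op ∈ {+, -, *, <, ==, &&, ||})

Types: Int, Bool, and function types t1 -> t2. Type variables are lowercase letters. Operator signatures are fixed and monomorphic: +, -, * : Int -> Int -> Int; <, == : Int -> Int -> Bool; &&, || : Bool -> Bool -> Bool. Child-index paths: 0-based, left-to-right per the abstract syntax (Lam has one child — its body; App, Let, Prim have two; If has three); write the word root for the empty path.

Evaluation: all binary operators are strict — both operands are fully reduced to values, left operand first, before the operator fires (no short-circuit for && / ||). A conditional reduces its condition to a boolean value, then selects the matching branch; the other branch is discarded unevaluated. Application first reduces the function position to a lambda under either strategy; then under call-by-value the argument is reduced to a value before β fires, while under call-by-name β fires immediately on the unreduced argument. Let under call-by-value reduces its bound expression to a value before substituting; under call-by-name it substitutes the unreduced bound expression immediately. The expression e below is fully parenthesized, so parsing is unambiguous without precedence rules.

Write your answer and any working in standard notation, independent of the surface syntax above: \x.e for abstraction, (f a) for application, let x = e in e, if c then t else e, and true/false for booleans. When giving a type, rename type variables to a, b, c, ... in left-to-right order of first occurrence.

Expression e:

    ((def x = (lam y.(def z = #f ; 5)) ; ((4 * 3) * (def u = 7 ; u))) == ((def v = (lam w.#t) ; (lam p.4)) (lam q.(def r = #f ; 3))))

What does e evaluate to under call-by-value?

Derivation:
step 0: ((let x = (\y.(let z = false in 5)) in ((4 * 3) * (let u = 7 in u))) == ((let v = (\w.true) in (\p.4)) (\q.(let r = false in 3))))
step 1: [let@0] (((4 * 3) * (let u = 7 in u)) == ((let v = (\w.true) in (\p.4)) (\q.(let r = false in 3))))
step 2: [delta@0.0] ((12 * (let u = 7 in u)) == ((let v = (\w.true) in (\p.4)) (\q.(let r = false in 3))))
step 3: [let@0.1] ((12 * 7) == ((let v = (\w.true) in (\p.4)) (\q.(let r = false in 3))))
step 4: [delta@0] (84 == ((let v = (\w.true) in (\p.4)) (\q.(let r = false in 3))))
step 5: [let@1.0] (84 == ((\p.4) (\q.(let r = false in 3))))
step 6: [beta@1] (84 == 4)
step 7: [delta@root] false

Answer: false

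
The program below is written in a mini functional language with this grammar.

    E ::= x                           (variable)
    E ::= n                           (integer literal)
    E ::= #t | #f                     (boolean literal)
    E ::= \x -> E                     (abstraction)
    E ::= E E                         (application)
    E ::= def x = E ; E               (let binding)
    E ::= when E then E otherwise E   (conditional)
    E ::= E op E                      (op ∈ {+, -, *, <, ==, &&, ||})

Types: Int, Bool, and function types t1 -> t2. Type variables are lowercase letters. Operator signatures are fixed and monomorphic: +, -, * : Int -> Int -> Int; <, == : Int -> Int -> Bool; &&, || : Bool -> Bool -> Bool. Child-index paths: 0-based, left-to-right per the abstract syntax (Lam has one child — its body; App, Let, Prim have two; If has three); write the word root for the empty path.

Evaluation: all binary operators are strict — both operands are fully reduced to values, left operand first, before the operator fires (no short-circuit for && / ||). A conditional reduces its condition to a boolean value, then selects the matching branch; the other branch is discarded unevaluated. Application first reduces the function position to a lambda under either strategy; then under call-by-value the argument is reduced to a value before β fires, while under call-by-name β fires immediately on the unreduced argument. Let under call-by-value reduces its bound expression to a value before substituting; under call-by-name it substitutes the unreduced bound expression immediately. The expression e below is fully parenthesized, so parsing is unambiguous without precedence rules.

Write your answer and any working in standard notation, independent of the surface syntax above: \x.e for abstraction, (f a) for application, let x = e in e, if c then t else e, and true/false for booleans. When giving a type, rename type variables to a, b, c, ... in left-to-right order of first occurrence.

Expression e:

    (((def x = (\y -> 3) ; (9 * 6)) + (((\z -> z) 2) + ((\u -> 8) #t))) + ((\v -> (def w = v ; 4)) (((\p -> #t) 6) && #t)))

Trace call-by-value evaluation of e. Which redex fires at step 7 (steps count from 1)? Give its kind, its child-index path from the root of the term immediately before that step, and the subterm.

Answer: beta at 1.1.0 : ((\p.true) 6)

Trace:
step 0: (((let x = (\y.3) in (9 * 6)) + (((\z.z) 2) + ((\u.8) true))) + ((\v.(let w = v in 4)) (((\p.true) 6) && true)))
step 1: [let@0.0] (((9 * 6) + (((\z.z) 2) + ((\u.8) true))) + ((\v.(let w = v in 4)) (((\p.true) 6) && true)))
step 2: [delta@0.0] ((54 + (((\z.z) 2) + ((\u.8) true))) + ((\v.(let w = v in 4)) (((\p.true) 6) && true)))
step 3: [beta@0.1.0] ((54 + (2 + ((\u.8) true))) + ((\v.(let w = v in 4)) (((\p.true) 6) && true)))
step 4: [beta@0.1.1] ((54 + (2 + 8)) + ((\v.(let w = v in 4)) (((\p.true) 6) && true)))
step 5: [delta@0.1] ((54 + 10) + ((\v.(let w = v in 4)) (((\p.true) 6) && true)))
step 6: [delta@0] (64 + ((\v.(let w = v in 4)) (((\p.true) 6) && true)))
step 7: [beta@1.1.0] (64 + ((\v.(let w = v in 4)) (true && true)))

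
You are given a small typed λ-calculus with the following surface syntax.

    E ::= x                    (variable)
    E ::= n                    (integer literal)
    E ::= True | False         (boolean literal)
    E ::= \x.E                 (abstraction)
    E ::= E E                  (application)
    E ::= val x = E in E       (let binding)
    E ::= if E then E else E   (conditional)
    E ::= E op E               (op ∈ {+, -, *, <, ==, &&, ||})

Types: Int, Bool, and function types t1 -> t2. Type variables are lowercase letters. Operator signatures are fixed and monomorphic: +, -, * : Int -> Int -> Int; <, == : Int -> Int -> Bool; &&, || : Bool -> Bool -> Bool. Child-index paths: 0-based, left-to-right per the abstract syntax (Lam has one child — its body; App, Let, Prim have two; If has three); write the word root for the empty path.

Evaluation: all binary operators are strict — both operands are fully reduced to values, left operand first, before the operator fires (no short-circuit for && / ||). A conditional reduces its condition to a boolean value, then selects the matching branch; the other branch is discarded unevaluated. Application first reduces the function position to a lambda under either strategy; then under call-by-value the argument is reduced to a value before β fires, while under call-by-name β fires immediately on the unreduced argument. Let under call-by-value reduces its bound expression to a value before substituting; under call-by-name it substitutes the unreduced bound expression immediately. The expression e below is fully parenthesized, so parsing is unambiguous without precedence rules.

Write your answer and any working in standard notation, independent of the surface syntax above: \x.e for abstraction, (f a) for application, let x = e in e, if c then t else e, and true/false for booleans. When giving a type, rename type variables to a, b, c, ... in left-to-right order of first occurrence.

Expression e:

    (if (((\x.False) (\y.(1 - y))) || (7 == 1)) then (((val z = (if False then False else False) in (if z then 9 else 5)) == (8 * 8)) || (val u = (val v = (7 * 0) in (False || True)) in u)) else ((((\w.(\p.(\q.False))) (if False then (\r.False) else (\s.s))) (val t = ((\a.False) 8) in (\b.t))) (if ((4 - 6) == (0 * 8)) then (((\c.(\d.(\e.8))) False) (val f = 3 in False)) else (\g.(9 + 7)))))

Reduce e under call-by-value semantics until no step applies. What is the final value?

Answer: false

Trace:
step 0: (if (((\x.false) (\y.(1 - y))) || (7 == 1)) then (((let z = (if false then false else false) in (if z then 9 else 5)) == (8 * 8)) || (let u = (let v = (7 * 0) in (false || true)) in u)) else ((((\w.(\p.(\q.false))) (if false then (\r.false) else (\s.s))) (let t = ((\a.false) 8) in (\b.t))) (if ((4 - 6) == (0 * 8)) then (((\c.(\d.(\e.8))) false) (let f = 3 in false)) else (\g.(9 + 7)))))
step 1: [beta@0.0] (if (false || (7 == 1)) then (((let z = (if false then false else false) in (if z then 9 else 5)) == (8 * 8)) || (let u = (let v = (7 * 0) in (false || true)) in u)) else ((((\w.(\p.(\q.false))) (if false then (\r.false) else (\s.s))) (let t = ((\a.false) 8) in (\b.t))) (if ((4 - 6) == (0 * 8)) then (((\c.(\d.(\e.8))) false) (let f = 3 in false)) else (\g.(9 + 7)))))
step 2: [delta@0.1] (if (false || false) then (((let z = (if false then false else false) in (if z then 9 else 5)) == (8 * 8)) || (let u = (let v = (7 * 0) in (false || true)) in u)) else ((((\w.(\p.(\q.false))) (if false then (\r.false) else (\s.s))) (let t = ((\a.false) 8) in (\b.t))) (if ((4 - 6) == (0 * 8)) then (((\c.(\d.(\e.8))) false) (let f = 3 in false)) else (\g.(9 + 7)))))
step 3: [delta@0] (if false then (((let z = (if false then false else false) in (if z then 9 else 5)) == (8 * 8)) || (let u = (let v = (7 * 0) in (false || true)) in u)) else ((((\w.(\p.(\q.false))) (if false then (\r.false) else (\s.s))) (let t = ((\a.false) 8) in (\b.t))) (if ((4 - 6) == (0 * 8)) then (((\c.(\d.(\e.8))) false) (let f = 3 in false)) else (\g.(9 + 7)))))
step 4: [if@root] ((((\w.(\p.(\q.false))) (if false then (\r.false) else (\s.s))) (let t = ((\a.false) 8) in (\b.t))) (if ((4 - 6) == (0 * 8)) then (((\c.(\d.(\e.8))) false) (let f = 3 in false)) else (\g.(9 + 7))))
step 5: [if@0.0.1] ((((\w.(\p.(\q.false))) (\s.s)) (let t = ((\a.false) 8) in (\b.t))) (if ((4 - 6) == (0 * 8)) then (((\c.(\d.(\e.8))) false) (let f = 3 in false)) else (\g.(9 + 7))))
step 6: [beta@0.0] (((\p.(\q.false)) (let t = ((\a.false) 8) in (\b.t))) (if ((4 - 6) == (0 * 8)) then (((\c.(\d.(\e.8))) false) (let f = 3 in false)) else (\g.(9 + 7))))
step 7: [beta@0.1.0] (((\p.(\q.false)) (let t = false in (\b.t))) (if ((4 - 6) == (0 * 8)) then (((\c.(\d.(\e.8))) false) (let f = 3 in false)) else (\g.(9 + 7))))
step 8: [let@0.1] (((\p.(\q.false)) (\b.false)) (if ((4 - 6) == (0 * 8)) then (((\c.(\d.(\e.8))) false) (let f = 3 in false)) else (\g.(9 + 7))))
step 9: [beta@0] ((\q.false) (if ((4 - 6) == (0 * 8)) then (((\c.(\d.(\e.8))) false) (let f = 3 in false)) else (\g.(9 + 7))))
step 10: [delta@1.0.0] ((\q.false) (if (-2 == (0 * 8)) then (((\c.(\d.(\e.8))) false) (let f = 3 in false)) else (\g.(9 + 7))))
step 11: [delta@1.0.1] ((\q.false) (if (-2 == 0) then (((\c.(\d.(\e.8))) false) (let f = 3 in false)) else (\g.(9 + 7))))
step 12: [delta@1.0] ((\q.false) (if false then (((\c.(\d.(\e.8))) false) (let f = 3 in false)) else (\g.(9 + 7))))
step 13: [if@1] ((\q.false) (\g.(9 + 7)))
step 14: [beta@root] false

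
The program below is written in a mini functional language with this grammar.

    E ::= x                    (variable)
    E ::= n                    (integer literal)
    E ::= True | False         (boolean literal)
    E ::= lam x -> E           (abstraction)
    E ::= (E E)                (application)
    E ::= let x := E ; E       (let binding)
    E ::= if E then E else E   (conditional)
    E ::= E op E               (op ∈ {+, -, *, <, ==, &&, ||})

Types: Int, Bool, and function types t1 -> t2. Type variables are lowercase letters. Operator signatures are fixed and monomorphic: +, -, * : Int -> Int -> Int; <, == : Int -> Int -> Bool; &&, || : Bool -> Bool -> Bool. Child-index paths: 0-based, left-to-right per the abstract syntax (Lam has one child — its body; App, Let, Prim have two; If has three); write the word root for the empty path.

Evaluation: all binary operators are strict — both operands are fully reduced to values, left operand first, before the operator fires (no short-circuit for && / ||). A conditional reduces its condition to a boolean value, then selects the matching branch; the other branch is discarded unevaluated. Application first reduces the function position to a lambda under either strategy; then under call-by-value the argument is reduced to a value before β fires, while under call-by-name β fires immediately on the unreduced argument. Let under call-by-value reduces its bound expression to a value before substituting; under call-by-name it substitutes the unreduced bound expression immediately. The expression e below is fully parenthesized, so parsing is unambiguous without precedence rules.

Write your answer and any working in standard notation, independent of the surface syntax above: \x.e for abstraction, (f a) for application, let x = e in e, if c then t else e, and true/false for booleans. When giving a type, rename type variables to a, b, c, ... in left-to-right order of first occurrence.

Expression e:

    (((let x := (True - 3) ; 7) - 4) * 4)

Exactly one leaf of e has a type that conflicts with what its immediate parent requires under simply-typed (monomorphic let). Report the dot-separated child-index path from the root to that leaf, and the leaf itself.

Answer: 0.0.0.0 : true

Derivation:
  unify Bool ~ Int
  FAIL: mismatch Bool ~ Int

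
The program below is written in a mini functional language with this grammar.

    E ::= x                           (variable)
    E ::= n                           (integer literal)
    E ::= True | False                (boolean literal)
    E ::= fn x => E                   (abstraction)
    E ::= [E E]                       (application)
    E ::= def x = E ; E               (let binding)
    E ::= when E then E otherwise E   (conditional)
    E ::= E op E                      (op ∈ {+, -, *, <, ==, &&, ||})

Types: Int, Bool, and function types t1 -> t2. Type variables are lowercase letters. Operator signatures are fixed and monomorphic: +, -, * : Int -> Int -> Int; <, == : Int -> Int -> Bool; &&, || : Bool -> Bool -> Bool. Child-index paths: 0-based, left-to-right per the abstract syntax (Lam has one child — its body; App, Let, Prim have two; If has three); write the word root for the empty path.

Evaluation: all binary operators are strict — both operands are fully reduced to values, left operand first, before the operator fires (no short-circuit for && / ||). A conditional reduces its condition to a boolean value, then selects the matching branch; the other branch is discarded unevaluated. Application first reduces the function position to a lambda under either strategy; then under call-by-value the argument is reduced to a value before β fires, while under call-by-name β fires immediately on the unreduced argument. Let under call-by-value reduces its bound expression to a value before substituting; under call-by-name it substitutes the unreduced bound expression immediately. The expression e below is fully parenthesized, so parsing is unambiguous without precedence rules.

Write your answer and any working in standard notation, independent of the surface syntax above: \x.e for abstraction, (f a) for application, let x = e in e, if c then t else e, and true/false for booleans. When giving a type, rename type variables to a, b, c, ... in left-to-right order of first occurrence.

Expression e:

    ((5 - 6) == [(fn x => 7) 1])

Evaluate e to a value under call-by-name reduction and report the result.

Answer: false

Trace:
step 0: ((5 - 6) == ((\x.7) 1))
step 1: [delta@0] (-1 == ((\x.7) 1))
step 2: [beta@1] (-1 == 7)
step 3: [delta@root] false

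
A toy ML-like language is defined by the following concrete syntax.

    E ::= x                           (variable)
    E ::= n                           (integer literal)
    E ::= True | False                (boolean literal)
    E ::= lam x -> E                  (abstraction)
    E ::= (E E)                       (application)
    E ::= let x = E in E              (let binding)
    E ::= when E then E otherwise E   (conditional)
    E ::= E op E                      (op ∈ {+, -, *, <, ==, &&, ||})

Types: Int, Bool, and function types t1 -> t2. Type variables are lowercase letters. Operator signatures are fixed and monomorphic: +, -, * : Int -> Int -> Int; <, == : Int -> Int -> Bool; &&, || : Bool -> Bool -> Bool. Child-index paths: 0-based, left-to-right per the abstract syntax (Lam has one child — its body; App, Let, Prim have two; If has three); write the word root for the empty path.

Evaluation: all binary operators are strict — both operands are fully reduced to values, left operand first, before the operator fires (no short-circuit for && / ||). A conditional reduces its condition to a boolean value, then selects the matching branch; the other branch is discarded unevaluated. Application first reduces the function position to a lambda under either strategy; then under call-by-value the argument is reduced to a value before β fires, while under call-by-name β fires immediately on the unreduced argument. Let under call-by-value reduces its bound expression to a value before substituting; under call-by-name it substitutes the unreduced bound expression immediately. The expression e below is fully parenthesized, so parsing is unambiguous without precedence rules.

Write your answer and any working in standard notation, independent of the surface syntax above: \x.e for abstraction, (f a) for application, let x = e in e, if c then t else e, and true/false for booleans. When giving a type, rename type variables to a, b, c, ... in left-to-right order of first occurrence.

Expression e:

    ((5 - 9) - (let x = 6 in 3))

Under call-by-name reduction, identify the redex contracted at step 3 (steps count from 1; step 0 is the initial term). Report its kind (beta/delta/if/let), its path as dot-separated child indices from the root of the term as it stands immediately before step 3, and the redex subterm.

Derivation:
step 0: ((5 - 9) - (let x = 6 in 3))
step 1: [delta@0] (-4 - (let x = 6 in 3))
step 2: [let@1] (-4 - 3)
step 3: [delta@root] -7

Answer: delta at root : (-4 - 3)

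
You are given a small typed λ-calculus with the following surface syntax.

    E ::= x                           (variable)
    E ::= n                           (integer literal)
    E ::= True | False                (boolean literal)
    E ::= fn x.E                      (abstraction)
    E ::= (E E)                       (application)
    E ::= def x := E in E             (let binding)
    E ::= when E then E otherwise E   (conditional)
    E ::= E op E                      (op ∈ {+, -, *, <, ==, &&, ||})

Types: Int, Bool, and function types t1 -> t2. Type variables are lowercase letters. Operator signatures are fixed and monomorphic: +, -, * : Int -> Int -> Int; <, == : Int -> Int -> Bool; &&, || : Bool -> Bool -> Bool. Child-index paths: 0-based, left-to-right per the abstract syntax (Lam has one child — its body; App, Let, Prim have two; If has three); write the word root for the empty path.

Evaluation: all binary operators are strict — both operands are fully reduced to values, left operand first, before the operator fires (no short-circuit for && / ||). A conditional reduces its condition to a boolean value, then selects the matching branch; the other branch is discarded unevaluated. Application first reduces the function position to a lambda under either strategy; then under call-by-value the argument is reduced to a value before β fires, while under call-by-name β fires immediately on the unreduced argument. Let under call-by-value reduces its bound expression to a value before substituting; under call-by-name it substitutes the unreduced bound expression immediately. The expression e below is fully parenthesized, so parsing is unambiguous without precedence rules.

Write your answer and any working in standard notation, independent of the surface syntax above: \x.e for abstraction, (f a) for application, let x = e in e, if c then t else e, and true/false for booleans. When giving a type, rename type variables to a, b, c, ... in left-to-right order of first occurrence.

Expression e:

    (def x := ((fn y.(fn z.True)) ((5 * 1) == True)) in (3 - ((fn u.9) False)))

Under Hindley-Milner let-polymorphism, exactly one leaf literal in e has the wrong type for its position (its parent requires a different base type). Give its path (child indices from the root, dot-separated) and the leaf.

Working:
\z._ : b -> Bool
\y._ : a -> b -> Bool
  unify Int ~ Int
  unify Int ~ Int
  unify Int ~ Int
  unify Bool ~ Int
  FAIL: mismatch Bool ~ Int

Answer: 0.1.1 : true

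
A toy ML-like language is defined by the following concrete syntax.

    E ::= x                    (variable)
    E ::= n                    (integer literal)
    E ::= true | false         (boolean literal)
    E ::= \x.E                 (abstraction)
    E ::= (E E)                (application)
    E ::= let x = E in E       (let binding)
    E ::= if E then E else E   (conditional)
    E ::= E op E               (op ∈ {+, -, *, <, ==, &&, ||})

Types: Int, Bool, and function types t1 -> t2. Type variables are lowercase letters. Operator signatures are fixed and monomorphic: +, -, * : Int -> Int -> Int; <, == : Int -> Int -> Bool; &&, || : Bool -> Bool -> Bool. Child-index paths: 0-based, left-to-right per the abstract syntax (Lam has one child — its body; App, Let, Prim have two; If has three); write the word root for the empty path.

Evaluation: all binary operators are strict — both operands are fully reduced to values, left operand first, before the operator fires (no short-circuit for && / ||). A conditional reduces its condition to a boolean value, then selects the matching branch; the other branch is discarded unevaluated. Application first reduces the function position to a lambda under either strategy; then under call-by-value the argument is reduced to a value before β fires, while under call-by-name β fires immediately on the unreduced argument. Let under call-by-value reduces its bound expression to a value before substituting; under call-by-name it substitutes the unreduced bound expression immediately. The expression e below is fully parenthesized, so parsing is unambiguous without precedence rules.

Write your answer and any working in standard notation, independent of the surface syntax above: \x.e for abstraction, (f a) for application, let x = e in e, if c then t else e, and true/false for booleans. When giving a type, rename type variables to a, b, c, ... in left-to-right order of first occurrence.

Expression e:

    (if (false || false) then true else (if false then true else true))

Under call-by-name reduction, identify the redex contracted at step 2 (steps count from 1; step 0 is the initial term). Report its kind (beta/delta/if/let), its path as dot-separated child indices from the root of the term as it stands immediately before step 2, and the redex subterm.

Answer: if at root : (if false then true else (if false then true else true))

Derivation:
step 0: (if (false || false) then true else (if false then true else true))
step 1: [delta@0] (if false then true else (if false then true else true))
step 2: [if@root] (if false then true else true)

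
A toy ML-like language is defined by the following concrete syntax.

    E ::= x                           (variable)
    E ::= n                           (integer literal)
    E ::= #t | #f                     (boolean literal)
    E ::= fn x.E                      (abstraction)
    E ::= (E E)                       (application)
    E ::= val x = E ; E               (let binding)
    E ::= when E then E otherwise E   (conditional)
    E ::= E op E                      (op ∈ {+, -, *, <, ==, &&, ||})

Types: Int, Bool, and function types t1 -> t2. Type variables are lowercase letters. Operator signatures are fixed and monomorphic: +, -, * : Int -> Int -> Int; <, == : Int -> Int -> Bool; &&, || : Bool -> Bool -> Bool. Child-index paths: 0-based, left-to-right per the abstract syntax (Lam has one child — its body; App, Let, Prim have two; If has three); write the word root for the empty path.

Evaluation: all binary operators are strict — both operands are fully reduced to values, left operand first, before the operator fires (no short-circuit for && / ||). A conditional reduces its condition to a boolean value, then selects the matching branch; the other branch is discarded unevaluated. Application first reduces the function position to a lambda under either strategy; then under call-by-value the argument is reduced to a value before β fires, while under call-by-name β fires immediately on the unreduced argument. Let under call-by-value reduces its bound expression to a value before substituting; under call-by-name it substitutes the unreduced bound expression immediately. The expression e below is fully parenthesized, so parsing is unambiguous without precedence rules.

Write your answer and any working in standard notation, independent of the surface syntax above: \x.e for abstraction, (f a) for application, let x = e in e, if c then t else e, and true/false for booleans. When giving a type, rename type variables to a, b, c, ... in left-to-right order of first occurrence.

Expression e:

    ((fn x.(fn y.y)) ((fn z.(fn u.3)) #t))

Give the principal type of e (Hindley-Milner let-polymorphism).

Answer: a -> a

Derivation:
y : b
\y._ : b -> b
\x._ : a -> b -> b
\u._ : d -> Int
\z._ : c -> d -> Int
  unify c -> d -> Int ~ Bool -> e
  unify c ~ Bool
  unify d -> Int ~ e
_ _ : d -> Int
  unify a -> b -> b ~ (d -> Int) -> f
  unify a ~ d -> Int
  unify b -> b ~ f
_ _ : b -> b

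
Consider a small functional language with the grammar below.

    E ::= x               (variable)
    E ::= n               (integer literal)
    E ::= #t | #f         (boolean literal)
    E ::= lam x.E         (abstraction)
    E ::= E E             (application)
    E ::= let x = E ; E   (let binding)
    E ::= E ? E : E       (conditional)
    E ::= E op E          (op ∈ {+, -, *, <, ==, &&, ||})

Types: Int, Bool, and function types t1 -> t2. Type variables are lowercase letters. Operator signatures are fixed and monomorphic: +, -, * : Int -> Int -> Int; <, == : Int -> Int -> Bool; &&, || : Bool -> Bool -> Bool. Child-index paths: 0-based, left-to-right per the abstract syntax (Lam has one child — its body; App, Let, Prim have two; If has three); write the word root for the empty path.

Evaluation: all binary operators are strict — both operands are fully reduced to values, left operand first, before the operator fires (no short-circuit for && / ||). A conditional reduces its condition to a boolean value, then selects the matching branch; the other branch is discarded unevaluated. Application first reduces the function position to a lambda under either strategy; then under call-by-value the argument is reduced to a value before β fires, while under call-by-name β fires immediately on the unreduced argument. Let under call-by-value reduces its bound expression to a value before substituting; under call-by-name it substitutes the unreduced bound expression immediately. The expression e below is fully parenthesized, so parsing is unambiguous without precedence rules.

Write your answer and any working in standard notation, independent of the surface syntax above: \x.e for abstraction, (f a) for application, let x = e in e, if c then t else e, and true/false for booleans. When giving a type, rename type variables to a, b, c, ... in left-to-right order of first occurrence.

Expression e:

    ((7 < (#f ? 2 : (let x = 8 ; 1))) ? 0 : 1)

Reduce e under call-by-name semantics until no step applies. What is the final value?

Trace:
step 0: (if (7 < (if false then 2 else (let x = 8 in 1))) then 0 else 1)
step 1: [if@0.1] (if (7 < (let x = 8 in 1)) then 0 else 1)
step 2: [let@0.1] (if (7 < 1) then 0 else 1)
step 3: [delta@0] (if false then 0 else 1)
step 4: [if@root] 1

Answer: 1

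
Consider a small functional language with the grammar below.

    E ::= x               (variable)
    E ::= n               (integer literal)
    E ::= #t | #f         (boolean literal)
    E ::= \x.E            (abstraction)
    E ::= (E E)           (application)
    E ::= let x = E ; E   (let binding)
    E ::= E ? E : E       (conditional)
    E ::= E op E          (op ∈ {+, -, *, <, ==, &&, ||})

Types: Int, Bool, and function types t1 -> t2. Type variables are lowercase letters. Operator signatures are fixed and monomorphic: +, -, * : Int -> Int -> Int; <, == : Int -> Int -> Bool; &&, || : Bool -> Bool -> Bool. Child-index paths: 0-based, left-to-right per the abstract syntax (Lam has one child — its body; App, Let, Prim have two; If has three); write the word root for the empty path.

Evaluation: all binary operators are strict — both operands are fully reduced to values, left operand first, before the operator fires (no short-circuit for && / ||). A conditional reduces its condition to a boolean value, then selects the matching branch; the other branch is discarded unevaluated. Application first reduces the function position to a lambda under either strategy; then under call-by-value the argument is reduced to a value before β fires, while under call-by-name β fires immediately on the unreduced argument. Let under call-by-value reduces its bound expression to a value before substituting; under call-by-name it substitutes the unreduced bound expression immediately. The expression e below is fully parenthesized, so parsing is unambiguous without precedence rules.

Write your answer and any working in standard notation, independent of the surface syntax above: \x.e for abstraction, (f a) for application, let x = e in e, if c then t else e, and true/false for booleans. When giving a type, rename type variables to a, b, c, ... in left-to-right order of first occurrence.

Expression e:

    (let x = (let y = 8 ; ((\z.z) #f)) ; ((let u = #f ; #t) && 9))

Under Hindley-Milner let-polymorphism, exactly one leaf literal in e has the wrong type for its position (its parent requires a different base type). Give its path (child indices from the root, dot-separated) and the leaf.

Working:
let y : Int
z : a
\z._ : a -> a
  unify a -> a ~ Bool -> b
  unify a ~ Bool
  unify Bool ~ b
_ _ : Bool
let x : Bool
let u : Bool
  unify Bool ~ Bool
  unify Int ~ Bool
  FAIL: mismatch Int ~ Bool

Answer: 1.1 : 9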